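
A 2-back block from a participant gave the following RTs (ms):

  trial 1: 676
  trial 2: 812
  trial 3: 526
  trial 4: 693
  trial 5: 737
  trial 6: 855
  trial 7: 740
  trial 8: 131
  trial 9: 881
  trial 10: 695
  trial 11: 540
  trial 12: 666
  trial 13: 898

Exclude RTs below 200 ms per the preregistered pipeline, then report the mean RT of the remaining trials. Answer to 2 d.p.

Excluded: 131
Retained (n=12): Σ = 8719
Mean = 8719/12 = 726.5833

726.58 ms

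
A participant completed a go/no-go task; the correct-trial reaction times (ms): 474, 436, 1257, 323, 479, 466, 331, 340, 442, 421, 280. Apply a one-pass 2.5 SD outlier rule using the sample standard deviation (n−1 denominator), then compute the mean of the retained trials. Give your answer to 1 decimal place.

n = 11, ΣRT = 5249, M = 477.182
Σ(x−M)² = 717185.64; s = √(717185.64/10) = 267.803
Cutoffs: 477.182 ± 2.5·267.803 → [-192.3, 1146.7]
Outside: 1257 → excluded.
Retained (n=10): Σ = 3992, mean = 3992/10 = 399.200

399.2 ms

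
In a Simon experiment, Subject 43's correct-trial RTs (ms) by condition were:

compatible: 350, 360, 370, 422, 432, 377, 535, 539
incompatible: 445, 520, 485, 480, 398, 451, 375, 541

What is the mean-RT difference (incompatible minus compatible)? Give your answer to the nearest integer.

M(compatible) = 3385/8 = 423.125
M(incompatible) = 3695/8 = 461.875
Difference = 461.875 − 423.125 = 38.750 ms

39 ms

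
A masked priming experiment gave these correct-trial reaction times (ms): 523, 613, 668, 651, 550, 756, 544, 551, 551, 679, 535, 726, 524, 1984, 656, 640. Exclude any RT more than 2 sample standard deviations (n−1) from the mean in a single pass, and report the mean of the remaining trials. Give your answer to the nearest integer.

611 ms

n = 16, ΣRT = 11151, M = 696.938
Σ(x−M)² = 1850056.94; s = √(1850056.94/15) = 351.194
Cutoffs: 696.938 ± 2·351.194 → [-5.5, 1399.3]
Outside: 1984 → excluded.
Retained (n=15): Σ = 9167, mean = 9167/15 = 611.133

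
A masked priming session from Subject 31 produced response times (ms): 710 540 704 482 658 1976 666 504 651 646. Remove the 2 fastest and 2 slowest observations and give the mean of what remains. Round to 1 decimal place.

Sorted: 482, 504, 540, 646, 651, 658, 666, 704, 710, 1976
Drop lowest 2 (482, 504) and highest 2 (710, 1976)
Remaining (n=6): Σ = 3865, mean = 3865/6 = 644.167

644.2 ms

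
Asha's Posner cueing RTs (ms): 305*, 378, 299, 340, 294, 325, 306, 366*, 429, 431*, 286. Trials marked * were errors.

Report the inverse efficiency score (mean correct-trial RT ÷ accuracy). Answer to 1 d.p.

456.7 ms

Correct trials (n=8): 378, 299, 340, 294, 325, 306, 429, 286
Mean correct RT = 2657/8 = 332.1250 ms
Proportion correct = 8/11
IES = 332.1250 / (8/11) = 456.672 ms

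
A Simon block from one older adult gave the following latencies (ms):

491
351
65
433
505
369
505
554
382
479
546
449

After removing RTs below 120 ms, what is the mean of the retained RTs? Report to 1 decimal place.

460.4 ms

Excluded: 65
Retained (n=11): Σ = 5064
Mean = 5064/11 = 460.3636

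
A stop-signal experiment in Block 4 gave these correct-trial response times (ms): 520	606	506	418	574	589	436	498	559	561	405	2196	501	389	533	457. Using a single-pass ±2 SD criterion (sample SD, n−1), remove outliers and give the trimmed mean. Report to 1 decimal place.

503.5 ms

n = 16, ΣRT = 9748, M = 609.250
Σ(x−M)² = 2752827.00; s = √(2752827.00/15) = 428.394
Cutoffs: 609.250 ± 2·428.394 → [-247.5, 1466.0]
Outside: 2196 → excluded.
Retained (n=15): Σ = 7552, mean = 7552/15 = 503.467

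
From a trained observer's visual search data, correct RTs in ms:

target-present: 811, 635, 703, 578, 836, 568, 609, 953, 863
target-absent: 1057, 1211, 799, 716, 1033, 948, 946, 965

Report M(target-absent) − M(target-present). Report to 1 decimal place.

M(target-present) = 6556/9 = 728.444
M(target-absent) = 7675/8 = 959.375
Difference = 959.375 − 728.444 = 230.931 ms

230.9 ms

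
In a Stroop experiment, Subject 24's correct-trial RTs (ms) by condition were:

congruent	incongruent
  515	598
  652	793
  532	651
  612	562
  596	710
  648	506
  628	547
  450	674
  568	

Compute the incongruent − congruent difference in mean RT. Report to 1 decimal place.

M(congruent) = 5201/9 = 577.889
M(incongruent) = 5041/8 = 630.125
Difference = 630.125 − 577.889 = 52.236 ms

52.2 ms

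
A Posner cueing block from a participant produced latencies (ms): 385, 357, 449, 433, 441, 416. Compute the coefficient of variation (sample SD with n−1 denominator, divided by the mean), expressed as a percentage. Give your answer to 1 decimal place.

8.7%

n = 6, Σ = 2481, M = 413.5000
Σ(x−M)² = 6407.500; s = √(6407.500/5) = 35.7980
CV = 35.7980 / 413.5000 = 0.08657 = 8.657%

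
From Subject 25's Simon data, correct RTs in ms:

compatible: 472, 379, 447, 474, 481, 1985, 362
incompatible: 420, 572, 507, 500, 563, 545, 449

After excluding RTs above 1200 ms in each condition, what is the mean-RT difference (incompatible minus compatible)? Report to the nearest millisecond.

compatible: exclude 1985
M(compatible) = 2615/6 = 435.833
M(incompatible) = 3556/7 = 508.000
Difference = 508.000 − 435.833 = 72.167 ms

72 ms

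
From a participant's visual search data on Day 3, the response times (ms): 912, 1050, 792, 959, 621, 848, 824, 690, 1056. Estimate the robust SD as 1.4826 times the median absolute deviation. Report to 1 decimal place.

164.6 ms

Sorted: 621, 690, 792, 824, 848, 912, 959, 1050, 1056 → median = 848
|x − 848| sorted: 0, 24, 56, 64, 111, 158, 202, 208, 227 → MAD = 111
Robust SD ≈ 1.4826 × 111 = 164.569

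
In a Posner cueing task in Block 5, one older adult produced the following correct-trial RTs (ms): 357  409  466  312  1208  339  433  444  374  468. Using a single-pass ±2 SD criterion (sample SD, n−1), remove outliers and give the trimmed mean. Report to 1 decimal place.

400.2 ms

n = 10, ΣRT = 4810, M = 481.000
Σ(x−M)² = 613330.00; s = √(613330.00/9) = 261.051
Cutoffs: 481.000 ± 2·261.051 → [-41.1, 1003.1]
Outside: 1208 → excluded.
Retained (n=9): Σ = 3602, mean = 3602/9 = 400.222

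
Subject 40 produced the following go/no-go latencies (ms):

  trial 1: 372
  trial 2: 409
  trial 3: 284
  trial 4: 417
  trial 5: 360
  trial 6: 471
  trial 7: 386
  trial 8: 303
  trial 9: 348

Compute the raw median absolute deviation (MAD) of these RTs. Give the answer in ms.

Sorted: 284, 303, 348, 360, 372, 386, 409, 417, 471 → median = 372
|x − 372|: 0, 37, 88, 45, 12, 99, 14, 69, 24
Sorted deviations: 0, 12, 14, 24, 37, 45, 69, 88, 99 → MAD = 37

37 ms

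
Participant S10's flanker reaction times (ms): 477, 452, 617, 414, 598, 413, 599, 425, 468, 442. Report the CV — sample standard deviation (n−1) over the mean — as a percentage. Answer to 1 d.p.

16.6%

n = 10, Σ = 4905, M = 490.5000
Σ(x−M)² = 60002.500; s = √(60002.500/9) = 81.6514
CV = 81.6514 / 490.5000 = 0.16647 = 16.647%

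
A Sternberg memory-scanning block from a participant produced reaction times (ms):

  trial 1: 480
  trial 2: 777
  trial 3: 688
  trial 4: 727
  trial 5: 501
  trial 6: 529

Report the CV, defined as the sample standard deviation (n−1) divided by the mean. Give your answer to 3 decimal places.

0.208

n = 6, Σ = 3702, M = 617.0000
Σ(x−M)² = 82710.000; s = √(82710.000/5) = 128.6157
CV = 128.6157 / 617.0000 = 0.20845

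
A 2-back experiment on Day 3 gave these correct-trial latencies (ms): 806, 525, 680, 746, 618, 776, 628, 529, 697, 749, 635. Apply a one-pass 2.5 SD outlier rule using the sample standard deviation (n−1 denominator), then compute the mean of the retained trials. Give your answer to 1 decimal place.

n = 11, ΣRT = 7389, M = 671.727
Σ(x−M)² = 89144.18; s = √(89144.18/10) = 94.416
Cutoffs: 671.727 ± 2.5·94.416 → [435.7, 907.8]
No RTs fall outside the cutoffs; all 11 retained. Mean = 7389/11 = 671.727

671.7 ms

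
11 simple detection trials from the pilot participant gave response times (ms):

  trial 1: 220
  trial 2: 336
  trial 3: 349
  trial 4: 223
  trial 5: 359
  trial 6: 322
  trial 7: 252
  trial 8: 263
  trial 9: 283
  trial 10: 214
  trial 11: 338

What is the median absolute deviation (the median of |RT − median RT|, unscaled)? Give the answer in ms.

Sorted: 214, 220, 223, 252, 263, 283, 322, 336, 338, 349, 359 → median = 283
|x − 283|: 63, 53, 66, 60, 76, 39, 31, 20, 0, 69, 55
Sorted deviations: 0, 20, 31, 39, 53, 55, 60, 63, 66, 69, 76 → MAD = 55

55 ms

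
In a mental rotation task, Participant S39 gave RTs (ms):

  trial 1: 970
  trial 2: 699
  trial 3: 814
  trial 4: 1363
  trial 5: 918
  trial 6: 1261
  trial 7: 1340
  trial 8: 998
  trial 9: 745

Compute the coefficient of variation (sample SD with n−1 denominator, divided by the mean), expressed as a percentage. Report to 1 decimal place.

25.0%

n = 9, Σ = 9108, M = 1012.0000
Σ(x−M)² = 512044.000; s = √(512044.000/8) = 252.9931
CV = 252.9931 / 1012.0000 = 0.24999 = 24.999%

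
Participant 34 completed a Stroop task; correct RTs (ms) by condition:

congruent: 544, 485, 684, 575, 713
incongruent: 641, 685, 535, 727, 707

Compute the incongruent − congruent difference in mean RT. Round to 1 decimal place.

58.8 ms

M(congruent) = 3001/5 = 600.200
M(incongruent) = 3295/5 = 659.000
Difference = 659.000 − 600.200 = 58.800 ms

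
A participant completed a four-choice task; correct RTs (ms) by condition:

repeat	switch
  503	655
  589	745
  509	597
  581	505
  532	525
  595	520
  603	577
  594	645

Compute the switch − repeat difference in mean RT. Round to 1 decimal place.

32.9 ms

M(repeat) = 4506/8 = 563.250
M(switch) = 4769/8 = 596.125
Difference = 596.125 − 563.250 = 32.875 ms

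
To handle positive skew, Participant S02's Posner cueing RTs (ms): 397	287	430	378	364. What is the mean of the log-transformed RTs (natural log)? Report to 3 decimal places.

5.908

ln(RT): 5.9839, 5.6595, 6.0638, 5.9349, 5.8972
Σ ln(RT) = 29.5393
Mean = 29.5393/5 = 5.90785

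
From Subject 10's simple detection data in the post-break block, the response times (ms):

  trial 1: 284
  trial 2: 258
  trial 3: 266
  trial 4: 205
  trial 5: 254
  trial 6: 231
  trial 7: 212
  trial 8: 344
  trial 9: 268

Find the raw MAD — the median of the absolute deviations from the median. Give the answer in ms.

Sorted: 205, 212, 231, 254, 258, 266, 268, 284, 344 → median = 258
|x − 258|: 26, 0, 8, 53, 4, 27, 46, 86, 10
Sorted deviations: 0, 4, 8, 10, 26, 27, 46, 53, 86 → MAD = 26

26 ms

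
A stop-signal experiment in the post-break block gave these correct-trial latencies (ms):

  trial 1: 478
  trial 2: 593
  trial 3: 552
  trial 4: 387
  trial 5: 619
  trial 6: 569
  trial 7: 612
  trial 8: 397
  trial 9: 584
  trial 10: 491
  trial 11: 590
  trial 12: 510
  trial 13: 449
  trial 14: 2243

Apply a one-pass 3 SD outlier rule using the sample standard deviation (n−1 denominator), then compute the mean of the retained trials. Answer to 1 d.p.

525.5 ms

n = 14, ΣRT = 9074, M = 648.143
Σ(x−M)² = 2815419.71; s = √(2815419.71/13) = 465.372
Cutoffs: 648.143 ± 3·465.372 → [-748.0, 2044.3]
Outside: 2243 → excluded.
Retained (n=13): Σ = 6831, mean = 6831/13 = 525.462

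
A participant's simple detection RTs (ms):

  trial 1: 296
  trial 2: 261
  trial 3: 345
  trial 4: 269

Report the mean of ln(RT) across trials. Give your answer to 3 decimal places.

ln(RT): 5.6904, 5.5645, 5.8435, 5.5947
Σ ln(RT) = 22.6931
Mean = 22.6931/4 = 5.67328

5.673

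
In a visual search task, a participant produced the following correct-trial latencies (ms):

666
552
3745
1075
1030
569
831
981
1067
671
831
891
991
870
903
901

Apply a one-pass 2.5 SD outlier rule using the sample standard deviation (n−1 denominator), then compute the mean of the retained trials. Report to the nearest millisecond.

n = 16, ΣRT = 16574, M = 1035.875
Σ(x−M)² = 8237263.75; s = √(8237263.75/15) = 741.047
Cutoffs: 1035.875 ± 2.5·741.047 → [-816.7, 2888.5]
Outside: 3745 → excluded.
Retained (n=15): Σ = 12829, mean = 12829/15 = 855.267

855 ms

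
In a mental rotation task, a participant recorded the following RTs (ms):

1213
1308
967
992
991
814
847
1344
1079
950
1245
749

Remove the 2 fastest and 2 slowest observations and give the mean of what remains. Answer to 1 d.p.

1035.5 ms

Sorted: 749, 814, 847, 950, 967, 991, 992, 1079, 1213, 1245, 1308, 1344
Drop lowest 2 (749, 814) and highest 2 (1308, 1344)
Remaining (n=8): Σ = 8284, mean = 8284/8 = 1035.500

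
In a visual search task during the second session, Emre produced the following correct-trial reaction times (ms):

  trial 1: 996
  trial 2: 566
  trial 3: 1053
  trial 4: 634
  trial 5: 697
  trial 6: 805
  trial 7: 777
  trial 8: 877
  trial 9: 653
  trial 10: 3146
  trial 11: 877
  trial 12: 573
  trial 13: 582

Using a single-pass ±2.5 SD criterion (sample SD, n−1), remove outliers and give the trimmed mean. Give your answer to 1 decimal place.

757.5 ms

n = 13, ΣRT = 12236, M = 941.231
Σ(x−M)² = 5572836.31; s = √(5572836.31/12) = 681.471
Cutoffs: 941.231 ± 2.5·681.471 → [-762.4, 2644.9]
Outside: 3146 → excluded.
Retained (n=12): Σ = 9090, mean = 9090/12 = 757.500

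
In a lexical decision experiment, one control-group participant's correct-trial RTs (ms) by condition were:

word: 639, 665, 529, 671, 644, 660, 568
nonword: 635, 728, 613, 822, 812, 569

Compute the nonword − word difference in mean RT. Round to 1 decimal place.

M(word) = 4376/7 = 625.143
M(nonword) = 4179/6 = 696.500
Difference = 696.500 − 625.143 = 71.357 ms

71.4 ms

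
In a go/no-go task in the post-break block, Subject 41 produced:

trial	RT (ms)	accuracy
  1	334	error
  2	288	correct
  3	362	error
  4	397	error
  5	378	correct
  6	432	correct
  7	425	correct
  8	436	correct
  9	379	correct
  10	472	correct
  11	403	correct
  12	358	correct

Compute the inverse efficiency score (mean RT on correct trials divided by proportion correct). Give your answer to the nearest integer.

529 ms

Correct trials (n=9): 288, 378, 432, 425, 436, 379, 472, 403, 358
Mean correct RT = 3571/9 = 396.7778 ms
Proportion correct = 9/12
IES = 396.7778 / (9/12) = 529.037 ms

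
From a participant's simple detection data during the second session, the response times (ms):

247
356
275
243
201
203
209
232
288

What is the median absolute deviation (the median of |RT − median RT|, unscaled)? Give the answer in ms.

34 ms

Sorted: 201, 203, 209, 232, 243, 247, 275, 288, 356 → median = 243
|x − 243|: 4, 113, 32, 0, 42, 40, 34, 11, 45
Sorted deviations: 0, 4, 11, 32, 34, 40, 42, 45, 113 → MAD = 34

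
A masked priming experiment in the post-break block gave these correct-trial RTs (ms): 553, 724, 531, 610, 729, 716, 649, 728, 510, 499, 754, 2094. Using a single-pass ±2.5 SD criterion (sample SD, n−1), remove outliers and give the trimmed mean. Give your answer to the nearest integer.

n = 12, ΣRT = 9097, M = 758.083
Σ(x−M)² = 2045496.92; s = √(2045496.92/11) = 431.224
Cutoffs: 758.083 ± 2.5·431.224 → [-320.0, 1836.1]
Outside: 2094 → excluded.
Retained (n=11): Σ = 7003, mean = 7003/11 = 636.636

637 ms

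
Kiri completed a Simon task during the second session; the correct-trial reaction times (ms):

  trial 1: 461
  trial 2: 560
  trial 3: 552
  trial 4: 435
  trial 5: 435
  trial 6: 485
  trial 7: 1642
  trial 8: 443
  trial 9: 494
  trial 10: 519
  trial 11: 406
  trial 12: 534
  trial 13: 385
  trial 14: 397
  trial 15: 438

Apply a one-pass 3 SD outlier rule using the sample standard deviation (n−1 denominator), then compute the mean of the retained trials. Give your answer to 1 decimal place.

467.4 ms

n = 15, ΣRT = 8186, M = 545.733
Σ(x−M)² = 1330606.93; s = √(1330606.93/14) = 308.291
Cutoffs: 545.733 ± 3·308.291 → [-379.1, 1470.6]
Outside: 1642 → excluded.
Retained (n=14): Σ = 6544, mean = 6544/14 = 467.429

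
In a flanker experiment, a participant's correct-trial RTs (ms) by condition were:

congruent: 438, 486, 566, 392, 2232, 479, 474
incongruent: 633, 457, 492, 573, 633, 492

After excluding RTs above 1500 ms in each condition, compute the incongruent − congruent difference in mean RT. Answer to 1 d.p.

74.2 ms

congruent: exclude 2232
M(congruent) = 2835/6 = 472.500
M(incongruent) = 3280/6 = 546.667
Difference = 546.667 − 472.500 = 74.167 ms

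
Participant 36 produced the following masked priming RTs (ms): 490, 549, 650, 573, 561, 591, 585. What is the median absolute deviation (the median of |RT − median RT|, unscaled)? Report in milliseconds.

Sorted: 490, 549, 561, 573, 585, 591, 650 → median = 573
|x − 573|: 83, 24, 77, 0, 12, 18, 12
Sorted deviations: 0, 12, 12, 18, 24, 77, 83 → MAD = 18

18 ms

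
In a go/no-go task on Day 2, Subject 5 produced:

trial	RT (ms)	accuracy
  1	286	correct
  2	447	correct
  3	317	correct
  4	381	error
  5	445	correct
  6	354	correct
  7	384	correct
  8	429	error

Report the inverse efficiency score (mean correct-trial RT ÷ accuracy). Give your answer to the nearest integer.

Correct trials (n=6): 286, 447, 317, 445, 354, 384
Mean correct RT = 2233/6 = 372.1667 ms
Proportion correct = 6/8
IES = 372.1667 / (6/8) = 496.222 ms

496 ms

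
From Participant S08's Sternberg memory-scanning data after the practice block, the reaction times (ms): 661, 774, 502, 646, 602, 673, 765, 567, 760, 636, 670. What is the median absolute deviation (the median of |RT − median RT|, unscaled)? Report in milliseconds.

Sorted: 502, 567, 602, 636, 646, 661, 670, 673, 760, 765, 774 → median = 661
|x − 661|: 0, 113, 159, 15, 59, 12, 104, 94, 99, 25, 9
Sorted deviations: 0, 9, 12, 15, 25, 59, 94, 99, 104, 113, 159 → MAD = 59

59 ms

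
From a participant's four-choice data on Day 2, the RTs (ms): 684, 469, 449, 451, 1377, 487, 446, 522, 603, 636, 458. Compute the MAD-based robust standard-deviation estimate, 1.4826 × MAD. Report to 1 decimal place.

Sorted: 446, 449, 451, 458, 469, 487, 522, 603, 636, 684, 1377 → median = 487
|x − 487| sorted: 0, 18, 29, 35, 36, 38, 41, 116, 149, 197, 890 → MAD = 38
Robust SD ≈ 1.4826 × 38 = 56.339

56.3 ms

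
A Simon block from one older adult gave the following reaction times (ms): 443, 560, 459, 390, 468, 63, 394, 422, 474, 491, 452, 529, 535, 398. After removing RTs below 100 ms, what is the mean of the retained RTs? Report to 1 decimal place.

462.7 ms

Excluded: 63
Retained (n=13): Σ = 6015
Mean = 6015/13 = 462.6923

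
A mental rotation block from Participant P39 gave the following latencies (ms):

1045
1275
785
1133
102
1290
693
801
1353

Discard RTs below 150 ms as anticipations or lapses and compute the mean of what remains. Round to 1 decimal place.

1046.9 ms

Excluded: 102
Retained (n=8): Σ = 8375
Mean = 8375/8 = 1046.8750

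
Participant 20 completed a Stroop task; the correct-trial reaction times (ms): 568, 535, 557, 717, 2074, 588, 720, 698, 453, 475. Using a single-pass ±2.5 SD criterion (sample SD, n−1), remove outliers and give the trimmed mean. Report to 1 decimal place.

590.1 ms

n = 10, ΣRT = 7385, M = 738.500
Σ(x−M)² = 2063022.50; s = √(2063022.50/9) = 478.774
Cutoffs: 738.500 ± 2.5·478.774 → [-458.4, 1935.4]
Outside: 2074 → excluded.
Retained (n=9): Σ = 5311, mean = 5311/9 = 590.111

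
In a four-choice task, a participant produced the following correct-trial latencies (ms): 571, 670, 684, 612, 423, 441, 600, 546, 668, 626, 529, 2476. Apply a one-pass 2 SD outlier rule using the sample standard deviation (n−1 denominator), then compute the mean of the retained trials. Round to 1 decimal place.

n = 12, ΣRT = 8846, M = 737.167
Σ(x−M)² = 3376407.67; s = √(3376407.67/11) = 554.027
Cutoffs: 737.167 ± 2·554.027 → [-370.9, 1845.2]
Outside: 2476 → excluded.
Retained (n=11): Σ = 6370, mean = 6370/11 = 579.091

579.1 ms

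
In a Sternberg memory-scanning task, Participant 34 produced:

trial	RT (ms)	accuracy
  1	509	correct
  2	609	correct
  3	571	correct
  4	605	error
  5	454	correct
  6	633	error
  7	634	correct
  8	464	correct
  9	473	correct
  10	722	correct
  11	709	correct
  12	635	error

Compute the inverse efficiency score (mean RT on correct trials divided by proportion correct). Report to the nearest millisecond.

762 ms

Correct trials (n=9): 509, 609, 571, 454, 634, 464, 473, 722, 709
Mean correct RT = 5145/9 = 571.6667 ms
Proportion correct = 9/12
IES = 571.6667 / (9/12) = 762.222 ms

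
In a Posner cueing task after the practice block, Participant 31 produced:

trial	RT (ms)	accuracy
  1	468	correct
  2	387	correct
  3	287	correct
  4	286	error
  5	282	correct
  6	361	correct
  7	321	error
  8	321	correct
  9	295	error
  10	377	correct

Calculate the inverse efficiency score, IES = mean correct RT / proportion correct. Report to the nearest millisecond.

Correct trials (n=7): 468, 387, 287, 282, 361, 321, 377
Mean correct RT = 2483/7 = 354.7143 ms
Proportion correct = 7/10
IES = 354.7143 / (7/10) = 506.735 ms

507 ms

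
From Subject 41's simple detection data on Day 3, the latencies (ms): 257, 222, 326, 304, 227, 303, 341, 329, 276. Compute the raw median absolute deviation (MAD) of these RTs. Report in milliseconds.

Sorted: 222, 227, 257, 276, 303, 304, 326, 329, 341 → median = 303
|x − 303|: 46, 81, 23, 1, 76, 0, 38, 26, 27
Sorted deviations: 0, 1, 23, 26, 27, 38, 46, 76, 81 → MAD = 27

27 ms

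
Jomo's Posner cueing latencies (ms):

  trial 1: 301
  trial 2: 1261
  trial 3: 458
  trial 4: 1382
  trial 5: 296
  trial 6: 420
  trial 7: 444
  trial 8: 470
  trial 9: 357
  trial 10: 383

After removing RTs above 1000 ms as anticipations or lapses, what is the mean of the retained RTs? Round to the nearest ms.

Excluded: 1261, 1382
Retained (n=8): Σ = 3129
Mean = 3129/8 = 391.1250

391 ms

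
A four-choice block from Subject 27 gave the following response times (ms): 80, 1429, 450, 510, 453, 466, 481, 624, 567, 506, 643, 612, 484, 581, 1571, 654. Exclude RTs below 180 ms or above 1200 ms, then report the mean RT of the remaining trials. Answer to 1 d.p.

540.8 ms

Excluded: 80, 1429, 1571
Retained (n=13): Σ = 7031
Mean = 7031/13 = 540.8462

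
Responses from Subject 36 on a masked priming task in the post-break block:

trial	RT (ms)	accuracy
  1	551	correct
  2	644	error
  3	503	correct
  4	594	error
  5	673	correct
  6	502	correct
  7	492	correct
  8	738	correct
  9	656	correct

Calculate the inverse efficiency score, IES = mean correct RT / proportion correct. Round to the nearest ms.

Correct trials (n=7): 551, 503, 673, 502, 492, 738, 656
Mean correct RT = 4115/7 = 587.8571 ms
Proportion correct = 7/9
IES = 587.8571 / (7/9) = 755.816 ms

756 ms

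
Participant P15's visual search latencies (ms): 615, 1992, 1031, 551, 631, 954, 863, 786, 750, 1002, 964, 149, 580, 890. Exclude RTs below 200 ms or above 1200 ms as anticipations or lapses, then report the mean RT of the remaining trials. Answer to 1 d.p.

801.4 ms

Excluded: 149, 1992
Retained (n=12): Σ = 9617
Mean = 9617/12 = 801.4167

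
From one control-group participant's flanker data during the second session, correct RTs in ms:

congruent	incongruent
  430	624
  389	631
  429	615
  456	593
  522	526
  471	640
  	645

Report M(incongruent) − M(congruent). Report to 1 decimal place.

161.1 ms

M(congruent) = 2697/6 = 449.500
M(incongruent) = 4274/7 = 610.571
Difference = 610.571 − 449.500 = 161.071 ms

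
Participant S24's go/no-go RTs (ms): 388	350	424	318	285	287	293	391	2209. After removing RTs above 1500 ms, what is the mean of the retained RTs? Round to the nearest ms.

Excluded: 2209
Retained (n=8): Σ = 2736
Mean = 2736/8 = 342.0000

342 ms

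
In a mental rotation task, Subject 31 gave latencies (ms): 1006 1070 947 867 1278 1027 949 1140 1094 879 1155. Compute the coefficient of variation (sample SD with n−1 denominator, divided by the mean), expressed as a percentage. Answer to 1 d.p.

n = 11, Σ = 11412, M = 1037.4545
Σ(x−M)² = 157718.727; s = √(157718.727/10) = 125.5861
CV = 125.5861 / 1037.4545 = 0.12105 = 12.105%

12.1%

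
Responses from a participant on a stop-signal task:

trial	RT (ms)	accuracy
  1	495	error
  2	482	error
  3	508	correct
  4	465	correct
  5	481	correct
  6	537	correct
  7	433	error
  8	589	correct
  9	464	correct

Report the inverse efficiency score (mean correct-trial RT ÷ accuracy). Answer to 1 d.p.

Correct trials (n=6): 508, 465, 481, 537, 589, 464
Mean correct RT = 3044/6 = 507.3333 ms
Proportion correct = 6/9
IES = 507.3333 / (6/9) = 761.000 ms

761.0 ms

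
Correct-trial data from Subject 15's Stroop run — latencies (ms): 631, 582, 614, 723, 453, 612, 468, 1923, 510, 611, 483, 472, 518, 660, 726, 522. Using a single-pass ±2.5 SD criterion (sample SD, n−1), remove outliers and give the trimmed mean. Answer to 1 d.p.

n = 16, ΣRT = 10508, M = 656.750
Σ(x−M)² = 1825165.00; s = √(1825165.00/15) = 348.823
Cutoffs: 656.750 ± 2.5·348.823 → [-215.3, 1528.8]
Outside: 1923 → excluded.
Retained (n=15): Σ = 8585, mean = 8585/15 = 572.333

572.3 ms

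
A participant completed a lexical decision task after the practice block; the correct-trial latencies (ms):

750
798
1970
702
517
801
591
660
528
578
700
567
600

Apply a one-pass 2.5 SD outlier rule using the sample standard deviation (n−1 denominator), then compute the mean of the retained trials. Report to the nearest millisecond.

n = 13, ΣRT = 9762, M = 750.923
Σ(x−M)² = 1720624.92; s = √(1720624.92/12) = 378.663
Cutoffs: 750.923 ± 2.5·378.663 → [-195.7, 1697.6]
Outside: 1970 → excluded.
Retained (n=12): Σ = 7792, mean = 7792/12 = 649.333

649 ms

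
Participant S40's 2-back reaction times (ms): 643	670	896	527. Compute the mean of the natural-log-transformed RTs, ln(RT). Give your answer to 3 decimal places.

6.510

ln(RT): 6.4661, 6.5073, 6.7979, 6.2672
Σ ln(RT) = 26.0386
Mean = 26.0386/4 = 6.50964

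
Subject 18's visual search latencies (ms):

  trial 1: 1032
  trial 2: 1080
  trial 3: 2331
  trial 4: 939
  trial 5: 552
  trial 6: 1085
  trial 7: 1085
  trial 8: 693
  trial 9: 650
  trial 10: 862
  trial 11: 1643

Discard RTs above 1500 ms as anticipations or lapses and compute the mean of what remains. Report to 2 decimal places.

Excluded: 1643, 2331
Retained (n=9): Σ = 7978
Mean = 7978/9 = 886.4444

886.44 ms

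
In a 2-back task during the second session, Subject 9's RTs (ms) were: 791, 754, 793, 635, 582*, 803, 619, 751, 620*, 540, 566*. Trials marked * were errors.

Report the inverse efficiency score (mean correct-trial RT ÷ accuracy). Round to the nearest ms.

977 ms

Correct trials (n=8): 791, 754, 793, 635, 803, 619, 751, 540
Mean correct RT = 5686/8 = 710.7500 ms
Proportion correct = 8/11
IES = 710.7500 / (8/11) = 977.281 ms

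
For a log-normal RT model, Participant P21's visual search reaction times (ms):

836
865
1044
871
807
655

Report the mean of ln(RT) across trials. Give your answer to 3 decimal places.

ln(RT): 6.7286, 6.7627, 6.9508, 6.7696, 6.6933, 6.4846
Σ ln(RT) = 40.3898
Mean = 40.3898/6 = 6.73163

6.732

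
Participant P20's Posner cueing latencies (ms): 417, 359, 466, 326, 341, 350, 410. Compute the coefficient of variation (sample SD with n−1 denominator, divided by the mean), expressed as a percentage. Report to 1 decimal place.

n = 7, Σ = 2669, M = 381.2857
Σ(x−M)² = 15431.429; s = √(15431.429/6) = 50.7140
CV = 50.7140 / 381.2857 = 0.13301 = 13.301%

13.3%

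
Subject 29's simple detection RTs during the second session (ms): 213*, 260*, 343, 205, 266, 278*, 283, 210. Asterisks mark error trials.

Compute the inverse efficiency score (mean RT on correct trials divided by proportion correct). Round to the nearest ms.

Correct trials (n=5): 343, 205, 266, 283, 210
Mean correct RT = 1307/5 = 261.4000 ms
Proportion correct = 5/8
IES = 261.4000 / (5/8) = 418.240 ms

418 ms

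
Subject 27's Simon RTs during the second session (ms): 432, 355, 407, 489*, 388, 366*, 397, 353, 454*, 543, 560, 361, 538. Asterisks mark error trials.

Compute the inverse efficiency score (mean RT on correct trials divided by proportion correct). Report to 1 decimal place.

563.4 ms

Correct trials (n=10): 432, 355, 407, 388, 397, 353, 543, 560, 361, 538
Mean correct RT = 4334/10 = 433.4000 ms
Proportion correct = 10/13
IES = 433.4000 / (10/13) = 563.420 ms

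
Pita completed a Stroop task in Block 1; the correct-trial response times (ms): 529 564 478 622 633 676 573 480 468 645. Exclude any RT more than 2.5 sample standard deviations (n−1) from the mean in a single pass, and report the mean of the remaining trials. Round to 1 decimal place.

n = 10, ΣRT = 5668, M = 566.800
Σ(x−M)² = 52125.60; s = √(52125.60/9) = 76.103
Cutoffs: 566.800 ± 2.5·76.103 → [376.5, 757.1]
No RTs fall outside the cutoffs; all 10 retained. Mean = 5668/10 = 566.800

566.8 ms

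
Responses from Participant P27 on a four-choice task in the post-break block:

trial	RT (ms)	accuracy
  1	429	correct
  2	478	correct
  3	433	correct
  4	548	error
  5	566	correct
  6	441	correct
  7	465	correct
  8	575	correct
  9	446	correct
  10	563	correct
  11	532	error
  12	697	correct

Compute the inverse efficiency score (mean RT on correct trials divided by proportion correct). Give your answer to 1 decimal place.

611.2 ms

Correct trials (n=10): 429, 478, 433, 566, 441, 465, 575, 446, 563, 697
Mean correct RT = 5093/10 = 509.3000 ms
Proportion correct = 10/12
IES = 509.3000 / (10/12) = 611.160 ms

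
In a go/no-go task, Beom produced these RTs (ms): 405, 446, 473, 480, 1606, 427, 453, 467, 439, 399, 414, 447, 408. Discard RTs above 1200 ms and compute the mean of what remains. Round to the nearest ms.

Excluded: 1606
Retained (n=12): Σ = 5258
Mean = 5258/12 = 438.1667

438 ms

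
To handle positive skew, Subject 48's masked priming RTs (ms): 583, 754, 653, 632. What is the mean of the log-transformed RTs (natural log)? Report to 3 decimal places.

6.481

ln(RT): 6.3682, 6.6254, 6.4816, 6.4489
Σ ln(RT) = 25.9240
Mean = 25.9240/4 = 6.48101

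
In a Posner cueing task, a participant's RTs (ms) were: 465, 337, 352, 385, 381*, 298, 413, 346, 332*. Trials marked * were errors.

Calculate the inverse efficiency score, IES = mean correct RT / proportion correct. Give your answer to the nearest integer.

477 ms

Correct trials (n=7): 465, 337, 352, 385, 298, 413, 346
Mean correct RT = 2596/7 = 370.8571 ms
Proportion correct = 7/9
IES = 370.8571 / (7/9) = 476.816 ms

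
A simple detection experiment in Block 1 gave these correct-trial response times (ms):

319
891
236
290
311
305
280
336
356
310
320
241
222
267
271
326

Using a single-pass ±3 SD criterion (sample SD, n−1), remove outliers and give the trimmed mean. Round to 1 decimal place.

n = 16, ΣRT = 5281, M = 330.062
Σ(x−M)² = 357026.94; s = √(357026.94/15) = 154.278
Cutoffs: 330.062 ± 3·154.278 → [-132.8, 792.9]
Outside: 891 → excluded.
Retained (n=15): Σ = 4390, mean = 4390/15 = 292.667

292.7 ms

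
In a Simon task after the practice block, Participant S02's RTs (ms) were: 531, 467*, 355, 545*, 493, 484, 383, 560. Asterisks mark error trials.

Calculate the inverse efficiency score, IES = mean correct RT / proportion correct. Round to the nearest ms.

624 ms

Correct trials (n=6): 531, 355, 493, 484, 383, 560
Mean correct RT = 2806/6 = 467.6667 ms
Proportion correct = 6/8
IES = 467.6667 / (6/8) = 623.556 ms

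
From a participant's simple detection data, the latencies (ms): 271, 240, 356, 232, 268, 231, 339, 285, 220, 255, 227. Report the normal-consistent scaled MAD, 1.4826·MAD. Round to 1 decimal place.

35.6 ms

Sorted: 220, 227, 231, 232, 240, 255, 268, 271, 285, 339, 356 → median = 255
|x − 255| sorted: 0, 13, 15, 16, 23, 24, 28, 30, 35, 84, 101 → MAD = 24
Robust SD ≈ 1.4826 × 24 = 35.582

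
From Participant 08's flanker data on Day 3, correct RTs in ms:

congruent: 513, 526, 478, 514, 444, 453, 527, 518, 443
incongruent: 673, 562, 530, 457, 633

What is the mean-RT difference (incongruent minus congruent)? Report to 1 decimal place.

M(congruent) = 4416/9 = 490.667
M(incongruent) = 2855/5 = 571.000
Difference = 571.000 − 490.667 = 80.333 ms

80.3 ms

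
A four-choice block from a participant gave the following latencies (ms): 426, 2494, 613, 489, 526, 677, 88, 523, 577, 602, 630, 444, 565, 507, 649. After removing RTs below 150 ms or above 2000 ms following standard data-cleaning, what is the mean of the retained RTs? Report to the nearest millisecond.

Excluded: 88, 2494
Retained (n=13): Σ = 7228
Mean = 7228/13 = 556.0000

556 ms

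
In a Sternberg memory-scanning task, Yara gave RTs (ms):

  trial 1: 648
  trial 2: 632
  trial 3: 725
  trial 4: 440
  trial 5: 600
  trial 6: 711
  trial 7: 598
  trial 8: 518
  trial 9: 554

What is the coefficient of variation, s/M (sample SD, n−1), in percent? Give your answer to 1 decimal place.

15.0%

n = 9, Σ = 5426, M = 602.8889
Σ(x−M)² = 65642.889; s = √(65642.889/8) = 90.5834
CV = 90.5834 / 602.8889 = 0.15025 = 15.025%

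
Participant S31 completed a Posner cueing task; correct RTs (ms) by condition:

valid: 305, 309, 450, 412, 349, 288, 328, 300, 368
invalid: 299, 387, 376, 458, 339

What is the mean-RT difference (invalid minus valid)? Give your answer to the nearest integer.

M(valid) = 3109/9 = 345.444
M(invalid) = 1859/5 = 371.800
Difference = 371.800 − 345.444 = 26.356 ms

26 ms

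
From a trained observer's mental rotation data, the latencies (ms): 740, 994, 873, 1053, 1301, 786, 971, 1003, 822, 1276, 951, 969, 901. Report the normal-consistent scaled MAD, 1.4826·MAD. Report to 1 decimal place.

Sorted: 740, 786, 822, 873, 901, 951, 969, 971, 994, 1003, 1053, 1276, 1301 → median = 969
|x − 969| sorted: 0, 2, 18, 25, 34, 68, 84, 96, 147, 183, 229, 307, 332 → MAD = 84
Robust SD ≈ 1.4826 × 84 = 124.538

124.5 ms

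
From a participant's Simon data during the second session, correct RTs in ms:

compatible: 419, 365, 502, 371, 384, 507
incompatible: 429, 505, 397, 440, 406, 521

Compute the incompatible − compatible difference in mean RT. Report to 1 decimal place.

25.0 ms

M(compatible) = 2548/6 = 424.667
M(incompatible) = 2698/6 = 449.667
Difference = 449.667 − 424.667 = 25.000 ms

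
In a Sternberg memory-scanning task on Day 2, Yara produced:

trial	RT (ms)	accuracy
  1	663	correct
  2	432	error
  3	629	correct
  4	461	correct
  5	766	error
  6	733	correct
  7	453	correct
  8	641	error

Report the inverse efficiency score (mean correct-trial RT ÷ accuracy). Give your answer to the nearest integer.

Correct trials (n=5): 663, 629, 461, 733, 453
Mean correct RT = 2939/5 = 587.8000 ms
Proportion correct = 5/8
IES = 587.8000 / (5/8) = 940.480 ms

940 ms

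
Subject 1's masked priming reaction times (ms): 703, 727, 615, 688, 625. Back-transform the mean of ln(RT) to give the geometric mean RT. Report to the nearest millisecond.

ln(RT): 6.5554, 6.5889, 6.4216, 6.5338, 6.4378
Mean ln(RT) = 32.5374/5 = 6.50749
Geometric mean = exp(6.50749) = 670.14 ms

670 ms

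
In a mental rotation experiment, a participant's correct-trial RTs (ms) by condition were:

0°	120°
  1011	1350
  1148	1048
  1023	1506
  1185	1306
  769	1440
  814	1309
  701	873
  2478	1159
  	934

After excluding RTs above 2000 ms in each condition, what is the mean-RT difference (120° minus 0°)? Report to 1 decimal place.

263.7 ms

0°: exclude 2478
M(0°) = 6651/7 = 950.143
M(120°) = 10925/9 = 1213.889
Difference = 1213.889 − 950.143 = 263.746 ms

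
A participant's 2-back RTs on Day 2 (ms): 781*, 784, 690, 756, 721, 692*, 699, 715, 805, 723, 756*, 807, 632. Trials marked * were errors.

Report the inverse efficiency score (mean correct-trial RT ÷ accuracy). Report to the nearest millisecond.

Correct trials (n=10): 784, 690, 756, 721, 699, 715, 805, 723, 807, 632
Mean correct RT = 7332/10 = 733.2000 ms
Proportion correct = 10/13
IES = 733.2000 / (10/13) = 953.160 ms

953 ms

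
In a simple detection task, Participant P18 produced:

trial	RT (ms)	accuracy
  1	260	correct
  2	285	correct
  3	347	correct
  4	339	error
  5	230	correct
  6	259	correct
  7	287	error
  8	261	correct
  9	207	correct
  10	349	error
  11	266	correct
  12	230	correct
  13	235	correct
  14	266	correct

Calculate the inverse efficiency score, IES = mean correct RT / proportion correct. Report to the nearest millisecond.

329 ms

Correct trials (n=11): 260, 285, 347, 230, 259, 261, 207, 266, 230, 235, 266
Mean correct RT = 2846/11 = 258.7273 ms
Proportion correct = 11/14
IES = 258.7273 / (11/14) = 329.289 ms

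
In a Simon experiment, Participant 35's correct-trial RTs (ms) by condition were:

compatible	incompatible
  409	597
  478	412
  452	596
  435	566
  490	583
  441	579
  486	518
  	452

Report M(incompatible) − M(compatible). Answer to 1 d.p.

82.0 ms

M(compatible) = 3191/7 = 455.857
M(incompatible) = 4303/8 = 537.875
Difference = 537.875 − 455.857 = 82.018 ms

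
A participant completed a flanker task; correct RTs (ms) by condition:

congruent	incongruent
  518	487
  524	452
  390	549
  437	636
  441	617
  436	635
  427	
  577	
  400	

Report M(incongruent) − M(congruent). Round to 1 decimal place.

M(congruent) = 4150/9 = 461.111
M(incongruent) = 3376/6 = 562.667
Difference = 562.667 − 461.111 = 101.556 ms

101.6 ms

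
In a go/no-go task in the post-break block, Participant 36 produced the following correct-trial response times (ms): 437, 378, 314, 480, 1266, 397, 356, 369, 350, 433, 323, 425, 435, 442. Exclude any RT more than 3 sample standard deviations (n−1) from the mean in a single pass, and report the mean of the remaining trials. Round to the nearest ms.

395 ms

n = 14, ΣRT = 6405, M = 457.500
Σ(x−M)² = 735355.50; s = √(735355.50/13) = 237.836
Cutoffs: 457.500 ± 3·237.836 → [-256.0, 1171.0]
Outside: 1266 → excluded.
Retained (n=13): Σ = 5139, mean = 5139/13 = 395.308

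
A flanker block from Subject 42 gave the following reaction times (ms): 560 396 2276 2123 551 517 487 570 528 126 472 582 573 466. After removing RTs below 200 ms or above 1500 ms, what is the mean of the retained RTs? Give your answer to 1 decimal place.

Excluded: 126, 2123, 2276
Retained (n=11): Σ = 5702
Mean = 5702/11 = 518.3636

518.4 ms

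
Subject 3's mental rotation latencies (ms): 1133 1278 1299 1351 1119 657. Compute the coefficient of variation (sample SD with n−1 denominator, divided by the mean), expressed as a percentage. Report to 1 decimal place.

22.3%

n = 6, Σ = 6837, M = 1139.5000
Σ(x−M)² = 322623.500; s = √(322623.500/5) = 254.0171
CV = 254.0171 / 1139.5000 = 0.22292 = 22.292%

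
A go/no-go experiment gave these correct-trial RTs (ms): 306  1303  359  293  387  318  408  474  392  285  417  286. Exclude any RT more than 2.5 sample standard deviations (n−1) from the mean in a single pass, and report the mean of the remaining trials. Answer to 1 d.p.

n = 12, ΣRT = 5228, M = 435.667
Σ(x−M)² = 861116.67; s = √(861116.67/11) = 279.792
Cutoffs: 435.667 ± 2.5·279.792 → [-263.8, 1135.1]
Outside: 1303 → excluded.
Retained (n=11): Σ = 3925, mean = 3925/11 = 356.818

356.8 ms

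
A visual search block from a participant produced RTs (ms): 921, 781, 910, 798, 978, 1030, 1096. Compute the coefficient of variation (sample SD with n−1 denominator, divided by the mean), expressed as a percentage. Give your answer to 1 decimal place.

n = 7, Σ = 6514, M = 930.5714
Σ(x−M)² = 79963.714; s = √(79963.714/6) = 115.4439
CV = 115.4439 / 930.5714 = 0.12406 = 12.406%

12.4%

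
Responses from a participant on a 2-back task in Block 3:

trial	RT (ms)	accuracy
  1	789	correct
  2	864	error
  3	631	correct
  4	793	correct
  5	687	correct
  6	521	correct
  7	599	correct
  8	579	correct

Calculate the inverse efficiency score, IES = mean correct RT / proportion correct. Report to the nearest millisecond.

751 ms

Correct trials (n=7): 789, 631, 793, 687, 521, 599, 579
Mean correct RT = 4599/7 = 657.0000 ms
Proportion correct = 7/8
IES = 657.0000 / (7/8) = 750.857 ms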